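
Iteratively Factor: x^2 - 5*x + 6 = (x - 2)*(x - 3)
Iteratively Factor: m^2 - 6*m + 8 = (m - 2)*(m - 4)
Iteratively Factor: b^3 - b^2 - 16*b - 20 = (b + 2)*(b^2 - 3*b - 10) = (b - 5)*(b + 2)*(b + 2)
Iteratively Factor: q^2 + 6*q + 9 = (q + 3)*(q + 3)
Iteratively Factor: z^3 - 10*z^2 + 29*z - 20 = (z - 5)*(z^2 - 5*z + 4) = (z - 5)*(z - 1)*(z - 4)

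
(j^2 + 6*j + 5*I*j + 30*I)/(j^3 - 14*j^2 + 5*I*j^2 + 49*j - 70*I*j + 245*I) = (j + 6)/(j^2 - 14*j + 49)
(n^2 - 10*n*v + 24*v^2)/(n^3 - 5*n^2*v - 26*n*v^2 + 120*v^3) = 1/(n + 5*v)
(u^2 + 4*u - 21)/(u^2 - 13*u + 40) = (u^2 + 4*u - 21)/(u^2 - 13*u + 40)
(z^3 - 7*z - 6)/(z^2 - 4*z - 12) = (z^2 - 2*z - 3)/(z - 6)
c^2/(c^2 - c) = c/(c - 1)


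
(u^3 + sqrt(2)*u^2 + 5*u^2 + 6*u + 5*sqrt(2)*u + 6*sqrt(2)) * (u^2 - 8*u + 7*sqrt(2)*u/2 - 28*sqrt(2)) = u^5 - 3*u^4 + 9*sqrt(2)*u^4/2 - 27*u^3 - 27*sqrt(2)*u^3/2 - 153*sqrt(2)*u^2 - 69*u^2 - 216*sqrt(2)*u - 238*u - 336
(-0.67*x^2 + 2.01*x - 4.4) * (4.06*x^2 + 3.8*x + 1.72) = -2.7202*x^4 + 5.6146*x^3 - 11.3784*x^2 - 13.2628*x - 7.568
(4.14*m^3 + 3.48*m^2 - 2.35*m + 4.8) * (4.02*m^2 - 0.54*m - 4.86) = 16.6428*m^5 + 11.754*m^4 - 31.4466*m^3 + 3.6522*m^2 + 8.829*m - 23.328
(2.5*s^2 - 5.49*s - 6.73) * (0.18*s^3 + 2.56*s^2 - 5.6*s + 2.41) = 0.45*s^5 + 5.4118*s^4 - 29.2658*s^3 + 19.5402*s^2 + 24.4571*s - 16.2193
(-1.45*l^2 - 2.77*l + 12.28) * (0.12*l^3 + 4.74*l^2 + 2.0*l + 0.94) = -0.174*l^5 - 7.2054*l^4 - 14.5562*l^3 + 51.3042*l^2 + 21.9562*l + 11.5432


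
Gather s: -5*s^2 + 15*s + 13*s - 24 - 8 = -5*s^2 + 28*s - 32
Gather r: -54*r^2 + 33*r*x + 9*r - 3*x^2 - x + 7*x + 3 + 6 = -54*r^2 + r*(33*x + 9) - 3*x^2 + 6*x + 9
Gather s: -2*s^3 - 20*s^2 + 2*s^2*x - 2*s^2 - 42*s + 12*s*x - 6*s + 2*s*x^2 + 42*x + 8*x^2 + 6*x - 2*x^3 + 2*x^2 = -2*s^3 + s^2*(2*x - 22) + s*(2*x^2 + 12*x - 48) - 2*x^3 + 10*x^2 + 48*x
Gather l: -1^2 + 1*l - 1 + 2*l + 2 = 3*l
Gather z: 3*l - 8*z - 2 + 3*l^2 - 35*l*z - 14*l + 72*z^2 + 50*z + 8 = 3*l^2 - 11*l + 72*z^2 + z*(42 - 35*l) + 6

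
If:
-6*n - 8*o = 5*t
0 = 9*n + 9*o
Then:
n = 5*t/2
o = -5*t/2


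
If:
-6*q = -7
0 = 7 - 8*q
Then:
No Solution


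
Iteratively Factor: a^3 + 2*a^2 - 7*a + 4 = (a - 1)*(a^2 + 3*a - 4) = (a - 1)*(a + 4)*(a - 1)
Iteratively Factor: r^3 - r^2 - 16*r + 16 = (r + 4)*(r^2 - 5*r + 4) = (r - 1)*(r + 4)*(r - 4)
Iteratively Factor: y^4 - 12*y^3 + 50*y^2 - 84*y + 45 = (y - 3)*(y^3 - 9*y^2 + 23*y - 15) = (y - 5)*(y - 3)*(y^2 - 4*y + 3) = (y - 5)*(y - 3)*(y - 1)*(y - 3)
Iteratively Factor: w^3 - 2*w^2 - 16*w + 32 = (w - 4)*(w^2 + 2*w - 8) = (w - 4)*(w + 4)*(w - 2)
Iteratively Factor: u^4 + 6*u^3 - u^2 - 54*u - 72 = (u + 3)*(u^3 + 3*u^2 - 10*u - 24) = (u - 3)*(u + 3)*(u^2 + 6*u + 8) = (u - 3)*(u + 3)*(u + 4)*(u + 2)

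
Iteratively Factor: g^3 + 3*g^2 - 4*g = (g)*(g^2 + 3*g - 4) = g*(g - 1)*(g + 4)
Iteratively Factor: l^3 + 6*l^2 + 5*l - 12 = (l + 4)*(l^2 + 2*l - 3) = (l + 3)*(l + 4)*(l - 1)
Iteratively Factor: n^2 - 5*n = (n)*(n - 5)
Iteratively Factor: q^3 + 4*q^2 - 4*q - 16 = (q + 4)*(q^2 - 4) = (q + 2)*(q + 4)*(q - 2)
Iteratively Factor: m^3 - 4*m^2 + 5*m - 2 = (m - 1)*(m^2 - 3*m + 2) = (m - 1)^2*(m - 2)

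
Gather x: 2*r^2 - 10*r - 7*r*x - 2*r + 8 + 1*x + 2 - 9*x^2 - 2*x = 2*r^2 - 12*r - 9*x^2 + x*(-7*r - 1) + 10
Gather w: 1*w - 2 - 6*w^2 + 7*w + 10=-6*w^2 + 8*w + 8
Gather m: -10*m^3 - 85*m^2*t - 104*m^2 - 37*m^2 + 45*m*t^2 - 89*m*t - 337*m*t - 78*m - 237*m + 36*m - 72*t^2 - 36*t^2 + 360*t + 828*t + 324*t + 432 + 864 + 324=-10*m^3 + m^2*(-85*t - 141) + m*(45*t^2 - 426*t - 279) - 108*t^2 + 1512*t + 1620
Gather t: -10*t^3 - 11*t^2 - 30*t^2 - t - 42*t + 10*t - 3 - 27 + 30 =-10*t^3 - 41*t^2 - 33*t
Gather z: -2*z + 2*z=0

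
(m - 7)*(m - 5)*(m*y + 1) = m^3*y - 12*m^2*y + m^2 + 35*m*y - 12*m + 35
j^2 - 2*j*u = j*(j - 2*u)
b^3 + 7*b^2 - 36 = (b - 2)*(b + 3)*(b + 6)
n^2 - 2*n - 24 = (n - 6)*(n + 4)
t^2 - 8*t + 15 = (t - 5)*(t - 3)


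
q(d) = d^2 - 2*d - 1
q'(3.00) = 4.00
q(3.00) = 2.00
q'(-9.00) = -20.00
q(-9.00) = 98.00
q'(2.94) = 3.88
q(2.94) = 1.76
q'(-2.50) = -7.00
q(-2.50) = 10.25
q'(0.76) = -0.48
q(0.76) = -1.94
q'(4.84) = 7.68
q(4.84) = 12.75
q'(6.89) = 11.78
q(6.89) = 32.69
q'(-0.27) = -2.54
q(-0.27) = -0.39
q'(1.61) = 1.22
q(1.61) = -1.63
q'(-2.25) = -6.50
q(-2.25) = 8.56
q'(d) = 2*d - 2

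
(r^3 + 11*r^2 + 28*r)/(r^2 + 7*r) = r + 4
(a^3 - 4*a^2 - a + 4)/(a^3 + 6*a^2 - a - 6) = (a - 4)/(a + 6)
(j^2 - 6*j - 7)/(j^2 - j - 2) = (j - 7)/(j - 2)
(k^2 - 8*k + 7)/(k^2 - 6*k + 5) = (k - 7)/(k - 5)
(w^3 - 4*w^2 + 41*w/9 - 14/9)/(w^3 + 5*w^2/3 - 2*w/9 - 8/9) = (3*w^2 - 10*w + 7)/(3*w^2 + 7*w + 4)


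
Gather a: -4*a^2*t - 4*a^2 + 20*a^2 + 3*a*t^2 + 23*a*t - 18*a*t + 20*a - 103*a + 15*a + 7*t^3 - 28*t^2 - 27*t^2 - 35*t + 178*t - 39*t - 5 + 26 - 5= a^2*(16 - 4*t) + a*(3*t^2 + 5*t - 68) + 7*t^3 - 55*t^2 + 104*t + 16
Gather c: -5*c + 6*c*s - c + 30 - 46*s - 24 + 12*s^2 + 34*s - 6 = c*(6*s - 6) + 12*s^2 - 12*s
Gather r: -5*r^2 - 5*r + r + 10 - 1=-5*r^2 - 4*r + 9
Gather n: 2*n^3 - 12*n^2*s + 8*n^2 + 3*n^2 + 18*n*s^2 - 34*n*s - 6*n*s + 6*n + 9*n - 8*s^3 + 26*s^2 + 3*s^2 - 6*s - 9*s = 2*n^3 + n^2*(11 - 12*s) + n*(18*s^2 - 40*s + 15) - 8*s^3 + 29*s^2 - 15*s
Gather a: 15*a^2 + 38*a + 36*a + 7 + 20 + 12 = 15*a^2 + 74*a + 39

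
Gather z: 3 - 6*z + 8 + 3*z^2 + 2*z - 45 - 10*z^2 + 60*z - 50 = -7*z^2 + 56*z - 84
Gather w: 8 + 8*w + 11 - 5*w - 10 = 3*w + 9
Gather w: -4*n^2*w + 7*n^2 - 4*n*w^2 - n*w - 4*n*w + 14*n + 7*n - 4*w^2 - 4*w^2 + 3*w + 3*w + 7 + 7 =7*n^2 + 21*n + w^2*(-4*n - 8) + w*(-4*n^2 - 5*n + 6) + 14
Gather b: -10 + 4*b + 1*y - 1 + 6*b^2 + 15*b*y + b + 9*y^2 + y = 6*b^2 + b*(15*y + 5) + 9*y^2 + 2*y - 11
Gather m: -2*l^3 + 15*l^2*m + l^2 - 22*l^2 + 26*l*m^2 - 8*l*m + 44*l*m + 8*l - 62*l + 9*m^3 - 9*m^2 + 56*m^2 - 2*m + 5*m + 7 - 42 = -2*l^3 - 21*l^2 - 54*l + 9*m^3 + m^2*(26*l + 47) + m*(15*l^2 + 36*l + 3) - 35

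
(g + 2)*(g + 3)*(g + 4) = g^3 + 9*g^2 + 26*g + 24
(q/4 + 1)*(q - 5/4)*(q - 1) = q^3/4 + 7*q^2/16 - 31*q/16 + 5/4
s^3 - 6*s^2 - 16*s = s*(s - 8)*(s + 2)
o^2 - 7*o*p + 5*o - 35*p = (o + 5)*(o - 7*p)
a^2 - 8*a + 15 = (a - 5)*(a - 3)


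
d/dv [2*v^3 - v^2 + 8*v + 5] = 6*v^2 - 2*v + 8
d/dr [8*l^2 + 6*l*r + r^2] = 6*l + 2*r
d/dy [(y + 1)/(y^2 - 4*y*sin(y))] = (4*y^2*cos(y) - y^2 + 4*y*cos(y) - 2*y + 4*sin(y))/(y^2*(y - 4*sin(y))^2)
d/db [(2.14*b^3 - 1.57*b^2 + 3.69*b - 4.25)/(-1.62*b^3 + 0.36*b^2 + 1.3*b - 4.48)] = (-1.773*b^4 + 17.5196*b^3 - 52.786*b^2 + 17.1272*b - 11.0062)/(2.6244*b^6 - 1.1664*b^5 - 4.0824*b^4 + 15.4512*b^3 - 1.5356*b^2 - 11.648*b + 20.0704)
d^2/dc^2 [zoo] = 0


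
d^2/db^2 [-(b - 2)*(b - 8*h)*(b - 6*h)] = -6*b + 28*h + 4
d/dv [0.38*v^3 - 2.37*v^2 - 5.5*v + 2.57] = 1.14*v^2 - 4.74*v - 5.5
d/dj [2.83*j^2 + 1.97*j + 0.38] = 5.66*j + 1.97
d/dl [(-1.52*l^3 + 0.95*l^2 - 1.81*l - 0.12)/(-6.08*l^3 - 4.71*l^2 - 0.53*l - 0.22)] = (12.9352*l^4 - 20.3984*l^3 - 10.2142*l^2 - 1.5484*l + 0.3346)/(36.9664*l^6 + 57.2736*l^5 + 28.6289*l^4 + 7.6678*l^3 + 2.3533*l^2 + 0.2332*l + 0.0484)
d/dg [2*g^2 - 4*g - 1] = 4*g - 4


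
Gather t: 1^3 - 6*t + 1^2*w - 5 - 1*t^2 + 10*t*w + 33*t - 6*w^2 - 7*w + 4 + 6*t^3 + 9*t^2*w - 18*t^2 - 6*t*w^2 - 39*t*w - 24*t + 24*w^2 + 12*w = 6*t^3 + t^2*(9*w - 19) + t*(-6*w^2 - 29*w + 3) + 18*w^2 + 6*w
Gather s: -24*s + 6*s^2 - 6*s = 6*s^2 - 30*s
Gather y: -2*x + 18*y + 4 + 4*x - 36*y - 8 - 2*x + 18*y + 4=0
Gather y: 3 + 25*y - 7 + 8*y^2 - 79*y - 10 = 8*y^2 - 54*y - 14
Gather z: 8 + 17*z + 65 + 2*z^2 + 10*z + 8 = 2*z^2 + 27*z + 81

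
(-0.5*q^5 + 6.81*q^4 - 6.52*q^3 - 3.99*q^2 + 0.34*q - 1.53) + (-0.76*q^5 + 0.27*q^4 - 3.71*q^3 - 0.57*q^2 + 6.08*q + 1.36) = -1.26*q^5 + 7.08*q^4 - 10.23*q^3 - 4.56*q^2 + 6.42*q - 0.17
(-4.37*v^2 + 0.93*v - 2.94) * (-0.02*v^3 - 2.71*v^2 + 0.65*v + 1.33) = 0.0874*v^5 + 11.8241*v^4 - 5.302*v^3 + 2.7598*v^2 - 0.6741*v - 3.9102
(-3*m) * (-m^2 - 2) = 3*m^3 + 6*m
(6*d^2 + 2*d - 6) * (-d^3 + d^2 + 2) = -6*d^5 + 4*d^4 + 8*d^3 + 6*d^2 + 4*d - 12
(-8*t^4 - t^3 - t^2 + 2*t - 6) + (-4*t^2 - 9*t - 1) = -8*t^4 - t^3 - 5*t^2 - 7*t - 7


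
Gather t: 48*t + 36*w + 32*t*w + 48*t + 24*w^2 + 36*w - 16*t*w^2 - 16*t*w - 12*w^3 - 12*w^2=t*(-16*w^2 + 16*w + 96) - 12*w^3 + 12*w^2 + 72*w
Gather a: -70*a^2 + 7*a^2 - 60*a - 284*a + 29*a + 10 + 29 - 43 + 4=-63*a^2 - 315*a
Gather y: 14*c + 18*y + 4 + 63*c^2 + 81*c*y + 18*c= 63*c^2 + 32*c + y*(81*c + 18) + 4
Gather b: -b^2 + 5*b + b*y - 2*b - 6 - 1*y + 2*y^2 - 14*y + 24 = -b^2 + b*(y + 3) + 2*y^2 - 15*y + 18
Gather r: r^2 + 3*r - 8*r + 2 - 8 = r^2 - 5*r - 6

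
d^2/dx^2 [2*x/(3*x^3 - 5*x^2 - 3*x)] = 4*(27*x^2 - 45*x + 34)/(27*x^6 - 135*x^5 + 144*x^4 + 145*x^3 - 144*x^2 - 135*x - 27)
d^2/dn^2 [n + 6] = 0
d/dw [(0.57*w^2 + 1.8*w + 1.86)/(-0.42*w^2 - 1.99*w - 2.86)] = (-0.378299999999999*w^2 - 1.698*w - 1.4466)/(0.1764*w^4 + 1.6716*w^3 + 6.3625*w^2 + 11.3828*w + 8.1796)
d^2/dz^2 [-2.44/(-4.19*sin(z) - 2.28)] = (-42.836884*sin(z)^2 + 23.309808*sin(z) + 85.673768)/(4.19*sin(z) + 2.28)^3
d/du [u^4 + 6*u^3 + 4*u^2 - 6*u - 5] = 4*u^3 + 18*u^2 + 8*u - 6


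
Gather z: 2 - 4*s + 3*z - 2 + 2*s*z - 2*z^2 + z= -4*s - 2*z^2 + z*(2*s + 4)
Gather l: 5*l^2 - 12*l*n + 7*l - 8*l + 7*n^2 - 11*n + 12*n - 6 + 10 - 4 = 5*l^2 + l*(-12*n - 1) + 7*n^2 + n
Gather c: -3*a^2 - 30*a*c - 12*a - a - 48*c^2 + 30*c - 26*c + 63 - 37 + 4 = -3*a^2 - 13*a - 48*c^2 + c*(4 - 30*a) + 30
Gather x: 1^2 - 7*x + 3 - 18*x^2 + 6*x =-18*x^2 - x + 4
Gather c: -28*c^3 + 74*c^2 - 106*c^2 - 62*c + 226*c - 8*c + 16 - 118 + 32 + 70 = -28*c^3 - 32*c^2 + 156*c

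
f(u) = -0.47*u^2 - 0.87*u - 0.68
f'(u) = -0.94*u - 0.87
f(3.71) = -10.38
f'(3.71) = -4.36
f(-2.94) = -2.18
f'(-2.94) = 1.89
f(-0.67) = -0.31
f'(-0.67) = -0.24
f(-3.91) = -4.46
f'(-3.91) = 2.81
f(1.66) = -3.42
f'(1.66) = -2.43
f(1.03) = -2.07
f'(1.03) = -1.84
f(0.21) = -0.88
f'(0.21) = -1.07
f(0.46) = -1.18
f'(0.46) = -1.30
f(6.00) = -22.82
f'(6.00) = -6.51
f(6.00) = -22.82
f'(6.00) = -6.51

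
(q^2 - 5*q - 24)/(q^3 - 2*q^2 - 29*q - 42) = (q - 8)/(q^2 - 5*q - 14)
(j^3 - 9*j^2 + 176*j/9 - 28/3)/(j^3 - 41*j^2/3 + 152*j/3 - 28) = (j - 7/3)/(j - 7)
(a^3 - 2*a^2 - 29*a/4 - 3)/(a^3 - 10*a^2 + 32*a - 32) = (a^2 + 2*a + 3/4)/(a^2 - 6*a + 8)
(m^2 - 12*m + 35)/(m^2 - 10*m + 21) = (m - 5)/(m - 3)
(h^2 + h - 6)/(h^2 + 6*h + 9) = (h - 2)/(h + 3)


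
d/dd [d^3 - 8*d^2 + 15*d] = 3*d^2 - 16*d + 15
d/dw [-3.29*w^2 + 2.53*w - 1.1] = 2.53 - 6.58*w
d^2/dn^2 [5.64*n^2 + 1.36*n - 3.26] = 11.2800000000000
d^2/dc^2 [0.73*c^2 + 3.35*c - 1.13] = 1.46000000000000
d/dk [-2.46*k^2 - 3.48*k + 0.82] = -4.92*k - 3.48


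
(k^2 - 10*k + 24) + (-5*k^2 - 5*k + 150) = -4*k^2 - 15*k + 174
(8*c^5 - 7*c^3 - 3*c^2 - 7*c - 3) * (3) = 24*c^5 - 21*c^3 - 9*c^2 - 21*c - 9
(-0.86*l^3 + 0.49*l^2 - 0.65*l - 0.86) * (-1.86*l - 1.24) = 1.5996*l^4 + 0.155*l^3 + 0.6014*l^2 + 2.4056*l + 1.0664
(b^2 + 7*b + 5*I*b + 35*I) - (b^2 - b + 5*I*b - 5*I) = 8*b + 40*I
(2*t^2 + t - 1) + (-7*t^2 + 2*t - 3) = -5*t^2 + 3*t - 4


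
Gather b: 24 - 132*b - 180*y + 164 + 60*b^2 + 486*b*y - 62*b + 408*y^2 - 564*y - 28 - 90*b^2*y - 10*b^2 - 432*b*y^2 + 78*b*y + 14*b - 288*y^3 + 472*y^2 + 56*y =b^2*(50 - 90*y) + b*(-432*y^2 + 564*y - 180) - 288*y^3 + 880*y^2 - 688*y + 160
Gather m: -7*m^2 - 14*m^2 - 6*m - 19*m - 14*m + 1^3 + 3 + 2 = -21*m^2 - 39*m + 6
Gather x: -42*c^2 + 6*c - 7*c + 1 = -42*c^2 - c + 1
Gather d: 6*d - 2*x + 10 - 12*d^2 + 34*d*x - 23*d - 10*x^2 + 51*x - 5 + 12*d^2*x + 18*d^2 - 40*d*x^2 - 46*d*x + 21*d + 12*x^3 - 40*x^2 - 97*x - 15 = d^2*(12*x + 6) + d*(-40*x^2 - 12*x + 4) + 12*x^3 - 50*x^2 - 48*x - 10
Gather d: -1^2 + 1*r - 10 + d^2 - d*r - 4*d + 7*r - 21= d^2 + d*(-r - 4) + 8*r - 32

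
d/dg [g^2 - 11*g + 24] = 2*g - 11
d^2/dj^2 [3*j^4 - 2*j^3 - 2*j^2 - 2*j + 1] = 36*j^2 - 12*j - 4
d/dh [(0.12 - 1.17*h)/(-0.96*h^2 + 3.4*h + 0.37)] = (-1.1232*h^2 + 0.2304*h - 0.8409)/(0.9216*h^4 - 6.528*h^3 + 10.8496*h^2 + 2.516*h + 0.1369)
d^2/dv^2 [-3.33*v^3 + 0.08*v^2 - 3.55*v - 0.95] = 0.16 - 19.98*v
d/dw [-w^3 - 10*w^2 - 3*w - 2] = -3*w^2 - 20*w - 3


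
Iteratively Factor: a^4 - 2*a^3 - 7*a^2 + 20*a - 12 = (a - 1)*(a^3 - a^2 - 8*a + 12) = (a - 2)*(a - 1)*(a^2 + a - 6) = (a - 2)*(a - 1)*(a + 3)*(a - 2)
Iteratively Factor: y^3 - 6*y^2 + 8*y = (y - 4)*(y^2 - 2*y) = y*(y - 4)*(y - 2)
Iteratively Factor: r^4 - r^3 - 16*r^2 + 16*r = (r + 4)*(r^3 - 5*r^2 + 4*r) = (r - 1)*(r + 4)*(r^2 - 4*r) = r*(r - 1)*(r + 4)*(r - 4)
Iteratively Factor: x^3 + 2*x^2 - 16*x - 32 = (x + 4)*(x^2 - 2*x - 8) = (x + 2)*(x + 4)*(x - 4)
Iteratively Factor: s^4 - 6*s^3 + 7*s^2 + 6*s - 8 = (s - 2)*(s^3 - 4*s^2 - s + 4) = (s - 2)*(s - 1)*(s^2 - 3*s - 4) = (s - 2)*(s - 1)*(s + 1)*(s - 4)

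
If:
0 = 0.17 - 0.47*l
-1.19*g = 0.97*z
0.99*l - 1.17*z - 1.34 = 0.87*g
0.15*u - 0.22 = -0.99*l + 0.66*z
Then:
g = 1.74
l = 0.36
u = -10.30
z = -2.13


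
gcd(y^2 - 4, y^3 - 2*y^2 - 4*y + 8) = y^2 - 4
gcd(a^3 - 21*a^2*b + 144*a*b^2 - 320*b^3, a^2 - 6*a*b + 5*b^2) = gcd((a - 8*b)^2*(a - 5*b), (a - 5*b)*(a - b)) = a - 5*b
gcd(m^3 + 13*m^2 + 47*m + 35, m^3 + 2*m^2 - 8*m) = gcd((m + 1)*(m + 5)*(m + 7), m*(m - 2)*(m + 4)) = 1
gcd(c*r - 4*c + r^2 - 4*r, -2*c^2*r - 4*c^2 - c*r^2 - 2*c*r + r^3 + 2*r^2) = c + r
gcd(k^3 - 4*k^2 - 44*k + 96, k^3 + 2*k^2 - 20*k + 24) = k^2 + 4*k - 12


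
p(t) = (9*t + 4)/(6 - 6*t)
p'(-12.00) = 0.01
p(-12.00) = -1.33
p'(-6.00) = 0.04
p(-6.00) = -1.19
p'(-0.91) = 0.59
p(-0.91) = -0.37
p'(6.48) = 0.07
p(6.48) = -1.90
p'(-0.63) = 0.82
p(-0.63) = -0.17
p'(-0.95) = 0.57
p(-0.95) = -0.39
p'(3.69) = 0.30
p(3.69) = -2.31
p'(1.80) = 3.39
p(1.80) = -4.21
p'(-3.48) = 0.11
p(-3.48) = -1.02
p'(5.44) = 0.11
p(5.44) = -1.99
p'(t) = 9/(6 - 6*t) + 6*(9*t + 4)/(6 - 6*t)^2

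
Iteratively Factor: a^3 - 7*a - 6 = (a + 1)*(a^2 - a - 6) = (a - 3)*(a + 1)*(a + 2)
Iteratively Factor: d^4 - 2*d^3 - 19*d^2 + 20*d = (d - 5)*(d^3 + 3*d^2 - 4*d) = d*(d - 5)*(d^2 + 3*d - 4) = d*(d - 5)*(d - 1)*(d + 4)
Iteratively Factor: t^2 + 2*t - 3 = (t + 3)*(t - 1)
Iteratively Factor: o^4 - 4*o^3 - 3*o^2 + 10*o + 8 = (o - 4)*(o^3 - 3*o - 2) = (o - 4)*(o + 1)*(o^2 - o - 2) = (o - 4)*(o - 2)*(o + 1)*(o + 1)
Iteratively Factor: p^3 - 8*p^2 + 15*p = (p - 3)*(p^2 - 5*p) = p*(p - 3)*(p - 5)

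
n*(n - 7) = n^2 - 7*n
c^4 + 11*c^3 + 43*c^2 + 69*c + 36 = (c + 1)*(c + 3)^2*(c + 4)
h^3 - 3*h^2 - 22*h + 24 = (h - 6)*(h - 1)*(h + 4)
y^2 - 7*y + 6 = (y - 6)*(y - 1)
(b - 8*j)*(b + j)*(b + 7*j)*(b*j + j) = b^4*j + b^3*j - 57*b^2*j^3 - 56*b*j^4 - 57*b*j^3 - 56*j^4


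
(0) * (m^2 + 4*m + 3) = 0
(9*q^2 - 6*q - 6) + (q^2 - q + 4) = 10*q^2 - 7*q - 2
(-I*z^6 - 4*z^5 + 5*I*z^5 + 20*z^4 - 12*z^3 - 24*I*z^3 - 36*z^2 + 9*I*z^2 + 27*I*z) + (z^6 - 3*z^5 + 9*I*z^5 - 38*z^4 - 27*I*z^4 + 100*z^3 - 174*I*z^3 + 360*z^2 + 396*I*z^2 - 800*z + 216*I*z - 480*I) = z^6 - I*z^6 - 7*z^5 + 14*I*z^5 - 18*z^4 - 27*I*z^4 + 88*z^3 - 198*I*z^3 + 324*z^2 + 405*I*z^2 - 800*z + 243*I*z - 480*I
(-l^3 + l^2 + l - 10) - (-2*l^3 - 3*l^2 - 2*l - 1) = l^3 + 4*l^2 + 3*l - 9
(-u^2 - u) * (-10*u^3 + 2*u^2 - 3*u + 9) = 10*u^5 + 8*u^4 + u^3 - 6*u^2 - 9*u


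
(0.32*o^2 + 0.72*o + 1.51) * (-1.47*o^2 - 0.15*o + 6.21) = -0.4704*o^4 - 1.1064*o^3 - 0.3405*o^2 + 4.2447*o + 9.3771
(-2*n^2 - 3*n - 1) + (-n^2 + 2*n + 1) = -3*n^2 - n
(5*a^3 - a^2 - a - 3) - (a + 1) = 5*a^3 - a^2 - 2*a - 4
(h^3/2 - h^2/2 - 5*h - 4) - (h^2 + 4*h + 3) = h^3/2 - 3*h^2/2 - 9*h - 7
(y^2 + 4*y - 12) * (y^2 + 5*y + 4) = y^4 + 9*y^3 + 12*y^2 - 44*y - 48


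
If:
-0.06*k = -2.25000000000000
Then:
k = 37.50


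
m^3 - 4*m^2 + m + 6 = (m - 3)*(m - 2)*(m + 1)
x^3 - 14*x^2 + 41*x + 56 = (x - 8)*(x - 7)*(x + 1)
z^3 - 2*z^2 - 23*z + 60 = (z - 4)*(z - 3)*(z + 5)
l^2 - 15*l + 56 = (l - 8)*(l - 7)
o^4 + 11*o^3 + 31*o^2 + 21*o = o*(o + 1)*(o + 3)*(o + 7)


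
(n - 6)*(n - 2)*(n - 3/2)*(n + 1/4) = n^4 - 37*n^3/4 + 173*n^2/8 - 12*n - 9/2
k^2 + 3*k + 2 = (k + 1)*(k + 2)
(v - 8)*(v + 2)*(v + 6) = v^3 - 52*v - 96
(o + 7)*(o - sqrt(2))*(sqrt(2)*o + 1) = sqrt(2)*o^3 - o^2 + 7*sqrt(2)*o^2 - 7*o - sqrt(2)*o - 7*sqrt(2)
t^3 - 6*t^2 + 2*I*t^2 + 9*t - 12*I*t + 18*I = (t - 3)^2*(t + 2*I)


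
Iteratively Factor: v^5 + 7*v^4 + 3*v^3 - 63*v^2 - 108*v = (v + 4)*(v^4 + 3*v^3 - 9*v^2 - 27*v) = v*(v + 4)*(v^3 + 3*v^2 - 9*v - 27) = v*(v - 3)*(v + 4)*(v^2 + 6*v + 9) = v*(v - 3)*(v + 3)*(v + 4)*(v + 3)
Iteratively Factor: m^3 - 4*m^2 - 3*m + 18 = (m - 3)*(m^2 - m - 6) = (m - 3)^2*(m + 2)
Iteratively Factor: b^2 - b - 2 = (b - 2)*(b + 1)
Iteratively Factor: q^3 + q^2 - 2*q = (q + 2)*(q^2 - q) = (q - 1)*(q + 2)*(q)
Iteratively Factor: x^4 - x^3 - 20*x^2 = (x)*(x^3 - x^2 - 20*x) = x^2*(x^2 - x - 20) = x^2*(x + 4)*(x - 5)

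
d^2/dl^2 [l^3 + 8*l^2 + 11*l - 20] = 6*l + 16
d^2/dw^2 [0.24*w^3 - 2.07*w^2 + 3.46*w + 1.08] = 1.44*w - 4.14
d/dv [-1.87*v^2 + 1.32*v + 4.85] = 1.32 - 3.74*v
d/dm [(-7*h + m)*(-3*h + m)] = -10*h + 2*m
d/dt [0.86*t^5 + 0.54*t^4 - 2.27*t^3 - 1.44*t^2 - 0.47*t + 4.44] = 4.3*t^4 + 2.16*t^3 - 6.81*t^2 - 2.88*t - 0.47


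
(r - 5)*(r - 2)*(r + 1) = r^3 - 6*r^2 + 3*r + 10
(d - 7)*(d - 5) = d^2 - 12*d + 35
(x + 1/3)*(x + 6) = x^2 + 19*x/3 + 2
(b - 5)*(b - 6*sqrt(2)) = b^2 - 6*sqrt(2)*b - 5*b + 30*sqrt(2)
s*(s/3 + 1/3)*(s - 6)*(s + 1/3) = s^4/3 - 14*s^3/9 - 23*s^2/9 - 2*s/3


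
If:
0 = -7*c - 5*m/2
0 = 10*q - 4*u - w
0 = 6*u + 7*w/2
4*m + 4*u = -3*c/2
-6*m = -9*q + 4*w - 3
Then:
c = -175/2241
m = 490/2241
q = -97/2241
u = -3395/17928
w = 485/1494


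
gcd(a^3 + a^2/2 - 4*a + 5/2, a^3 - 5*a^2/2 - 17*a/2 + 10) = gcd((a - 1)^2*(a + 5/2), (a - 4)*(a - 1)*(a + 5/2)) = a^2 + 3*a/2 - 5/2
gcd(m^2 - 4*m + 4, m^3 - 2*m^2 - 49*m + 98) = m - 2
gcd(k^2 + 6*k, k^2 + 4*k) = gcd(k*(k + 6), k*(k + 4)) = k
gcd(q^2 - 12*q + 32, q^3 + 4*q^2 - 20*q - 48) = q - 4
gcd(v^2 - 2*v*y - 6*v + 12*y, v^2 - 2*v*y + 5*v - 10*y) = -v + 2*y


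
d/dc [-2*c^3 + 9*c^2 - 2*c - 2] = -6*c^2 + 18*c - 2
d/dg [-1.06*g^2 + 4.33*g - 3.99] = 4.33 - 2.12*g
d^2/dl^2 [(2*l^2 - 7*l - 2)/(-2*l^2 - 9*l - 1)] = 2*(64*l^3 + 36*l^2 + 66*l + 93)/(8*l^6 + 108*l^5 + 498*l^4 + 837*l^3 + 249*l^2 + 27*l + 1)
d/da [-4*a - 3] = -4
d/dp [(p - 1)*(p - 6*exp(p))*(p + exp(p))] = (p - 1)*(p - 6*exp(p))*(exp(p) + 1) - (p - 1)*(p + exp(p))*(6*exp(p) - 1) + (p - 6*exp(p))*(p + exp(p))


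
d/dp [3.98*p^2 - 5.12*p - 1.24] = 7.96*p - 5.12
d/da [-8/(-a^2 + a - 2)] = 8*(1 - 2*a)/(a^2 - a + 2)^2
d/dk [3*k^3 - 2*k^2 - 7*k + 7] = 9*k^2 - 4*k - 7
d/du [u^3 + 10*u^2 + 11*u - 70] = 3*u^2 + 20*u + 11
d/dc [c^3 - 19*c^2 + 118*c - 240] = 3*c^2 - 38*c + 118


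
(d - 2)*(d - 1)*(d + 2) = d^3 - d^2 - 4*d + 4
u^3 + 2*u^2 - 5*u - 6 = (u - 2)*(u + 1)*(u + 3)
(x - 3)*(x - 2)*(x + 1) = x^3 - 4*x^2 + x + 6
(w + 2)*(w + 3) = w^2 + 5*w + 6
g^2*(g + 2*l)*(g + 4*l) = g^4 + 6*g^3*l + 8*g^2*l^2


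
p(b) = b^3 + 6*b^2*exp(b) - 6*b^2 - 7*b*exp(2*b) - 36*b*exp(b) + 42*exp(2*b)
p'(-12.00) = 576.01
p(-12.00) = -2591.99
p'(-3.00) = 67.78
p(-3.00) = -72.78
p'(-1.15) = 26.95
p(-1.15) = 11.18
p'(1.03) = 329.57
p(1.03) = 181.66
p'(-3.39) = 79.15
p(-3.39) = -101.40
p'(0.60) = 133.74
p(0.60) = 88.13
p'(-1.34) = 29.85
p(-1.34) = 5.80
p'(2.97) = 12388.64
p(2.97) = 6979.23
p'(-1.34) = 29.85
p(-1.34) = 5.80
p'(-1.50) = 32.64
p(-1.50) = 0.80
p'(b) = 6*b^2*exp(b) + 3*b^2 - 14*b*exp(2*b) - 24*b*exp(b) - 12*b + 77*exp(2*b) - 36*exp(b)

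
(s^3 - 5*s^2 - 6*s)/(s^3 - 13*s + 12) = s*(s^2 - 5*s - 6)/(s^3 - 13*s + 12)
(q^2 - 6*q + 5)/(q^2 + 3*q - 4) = (q - 5)/(q + 4)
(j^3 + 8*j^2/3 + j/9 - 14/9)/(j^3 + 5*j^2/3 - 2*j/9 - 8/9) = (3*j + 7)/(3*j + 4)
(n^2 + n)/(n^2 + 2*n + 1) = n/(n + 1)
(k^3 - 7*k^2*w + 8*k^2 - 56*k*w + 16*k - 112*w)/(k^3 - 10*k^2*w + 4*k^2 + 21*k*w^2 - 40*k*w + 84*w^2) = (-k - 4)/(-k + 3*w)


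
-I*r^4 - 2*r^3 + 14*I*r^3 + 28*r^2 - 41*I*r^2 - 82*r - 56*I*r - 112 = (r - 8)*(r - 7)*(r - 2*I)*(-I*r - I)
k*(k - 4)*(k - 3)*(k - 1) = k^4 - 8*k^3 + 19*k^2 - 12*k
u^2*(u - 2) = u^3 - 2*u^2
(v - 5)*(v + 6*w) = v^2 + 6*v*w - 5*v - 30*w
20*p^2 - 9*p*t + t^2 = (-5*p + t)*(-4*p + t)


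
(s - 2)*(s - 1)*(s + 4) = s^3 + s^2 - 10*s + 8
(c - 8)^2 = c^2 - 16*c + 64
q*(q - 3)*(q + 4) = q^3 + q^2 - 12*q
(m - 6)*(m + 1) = m^2 - 5*m - 6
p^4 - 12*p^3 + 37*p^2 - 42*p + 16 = (p - 8)*(p - 2)*(p - 1)^2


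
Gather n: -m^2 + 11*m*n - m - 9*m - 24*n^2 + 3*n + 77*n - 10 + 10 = -m^2 - 10*m - 24*n^2 + n*(11*m + 80)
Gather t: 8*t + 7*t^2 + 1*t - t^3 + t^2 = -t^3 + 8*t^2 + 9*t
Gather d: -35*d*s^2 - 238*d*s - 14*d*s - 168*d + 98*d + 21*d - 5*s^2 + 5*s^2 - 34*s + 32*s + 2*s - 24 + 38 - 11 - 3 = d*(-35*s^2 - 252*s - 49)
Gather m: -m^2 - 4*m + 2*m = -m^2 - 2*m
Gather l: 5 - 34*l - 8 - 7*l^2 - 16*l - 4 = -7*l^2 - 50*l - 7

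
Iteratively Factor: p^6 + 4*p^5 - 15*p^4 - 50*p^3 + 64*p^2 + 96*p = (p)*(p^5 + 4*p^4 - 15*p^3 - 50*p^2 + 64*p + 96) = p*(p + 4)*(p^4 - 15*p^2 + 10*p + 24) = p*(p + 1)*(p + 4)*(p^3 - p^2 - 14*p + 24) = p*(p - 3)*(p + 1)*(p + 4)*(p^2 + 2*p - 8) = p*(p - 3)*(p - 2)*(p + 1)*(p + 4)*(p + 4)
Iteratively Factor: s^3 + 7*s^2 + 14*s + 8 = (s + 2)*(s^2 + 5*s + 4) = (s + 2)*(s + 4)*(s + 1)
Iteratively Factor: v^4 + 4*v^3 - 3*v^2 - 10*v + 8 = (v + 4)*(v^3 - 3*v + 2) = (v - 1)*(v + 4)*(v^2 + v - 2) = (v - 1)*(v + 2)*(v + 4)*(v - 1)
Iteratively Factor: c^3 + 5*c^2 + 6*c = (c)*(c^2 + 5*c + 6) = c*(c + 2)*(c + 3)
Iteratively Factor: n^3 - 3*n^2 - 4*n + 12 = (n - 2)*(n^2 - n - 6) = (n - 2)*(n + 2)*(n - 3)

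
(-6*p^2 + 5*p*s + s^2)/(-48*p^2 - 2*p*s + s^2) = (p - s)/(8*p - s)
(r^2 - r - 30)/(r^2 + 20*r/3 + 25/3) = 3*(r - 6)/(3*r + 5)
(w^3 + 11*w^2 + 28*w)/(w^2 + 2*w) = (w^2 + 11*w + 28)/(w + 2)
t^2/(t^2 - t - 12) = t^2/(t^2 - t - 12)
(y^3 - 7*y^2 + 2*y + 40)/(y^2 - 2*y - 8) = y - 5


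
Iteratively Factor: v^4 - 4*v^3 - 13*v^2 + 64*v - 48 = (v + 4)*(v^3 - 8*v^2 + 19*v - 12) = (v - 3)*(v + 4)*(v^2 - 5*v + 4) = (v - 4)*(v - 3)*(v + 4)*(v - 1)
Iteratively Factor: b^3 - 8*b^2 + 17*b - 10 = (b - 1)*(b^2 - 7*b + 10) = (b - 5)*(b - 1)*(b - 2)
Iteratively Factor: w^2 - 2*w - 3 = (w - 3)*(w + 1)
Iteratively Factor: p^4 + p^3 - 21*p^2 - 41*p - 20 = (p + 1)*(p^3 - 21*p - 20) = (p - 5)*(p + 1)*(p^2 + 5*p + 4) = (p - 5)*(p + 1)*(p + 4)*(p + 1)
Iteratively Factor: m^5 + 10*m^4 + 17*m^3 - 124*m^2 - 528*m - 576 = (m + 3)*(m^4 + 7*m^3 - 4*m^2 - 112*m - 192) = (m - 4)*(m + 3)*(m^3 + 11*m^2 + 40*m + 48) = (m - 4)*(m + 3)*(m + 4)*(m^2 + 7*m + 12) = (m - 4)*(m + 3)^2*(m + 4)*(m + 4)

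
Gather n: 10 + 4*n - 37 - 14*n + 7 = -10*n - 20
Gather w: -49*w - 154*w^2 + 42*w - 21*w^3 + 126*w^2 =-21*w^3 - 28*w^2 - 7*w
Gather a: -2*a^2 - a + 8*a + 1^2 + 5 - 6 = -2*a^2 + 7*a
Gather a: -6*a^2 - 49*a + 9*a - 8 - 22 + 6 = -6*a^2 - 40*a - 24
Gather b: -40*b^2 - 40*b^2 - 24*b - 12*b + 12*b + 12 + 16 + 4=-80*b^2 - 24*b + 32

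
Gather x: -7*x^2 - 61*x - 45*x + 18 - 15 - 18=-7*x^2 - 106*x - 15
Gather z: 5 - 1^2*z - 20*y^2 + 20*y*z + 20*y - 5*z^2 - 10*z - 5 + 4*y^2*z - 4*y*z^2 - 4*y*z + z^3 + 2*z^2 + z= -20*y^2 + 20*y + z^3 + z^2*(-4*y - 3) + z*(4*y^2 + 16*y - 10)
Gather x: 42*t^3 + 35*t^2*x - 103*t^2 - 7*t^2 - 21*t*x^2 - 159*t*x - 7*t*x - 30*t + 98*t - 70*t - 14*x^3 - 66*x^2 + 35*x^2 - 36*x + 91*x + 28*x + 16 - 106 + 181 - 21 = 42*t^3 - 110*t^2 - 2*t - 14*x^3 + x^2*(-21*t - 31) + x*(35*t^2 - 166*t + 83) + 70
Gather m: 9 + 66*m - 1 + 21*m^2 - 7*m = 21*m^2 + 59*m + 8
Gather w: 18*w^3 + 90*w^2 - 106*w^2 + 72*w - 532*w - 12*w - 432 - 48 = 18*w^3 - 16*w^2 - 472*w - 480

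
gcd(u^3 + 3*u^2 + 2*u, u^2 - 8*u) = u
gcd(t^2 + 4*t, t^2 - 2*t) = t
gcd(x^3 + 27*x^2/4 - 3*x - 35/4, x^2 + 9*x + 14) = x + 7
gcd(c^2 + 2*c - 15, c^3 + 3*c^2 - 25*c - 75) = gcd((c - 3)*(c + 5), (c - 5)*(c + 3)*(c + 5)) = c + 5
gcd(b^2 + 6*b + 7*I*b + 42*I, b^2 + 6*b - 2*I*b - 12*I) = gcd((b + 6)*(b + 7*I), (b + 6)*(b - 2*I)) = b + 6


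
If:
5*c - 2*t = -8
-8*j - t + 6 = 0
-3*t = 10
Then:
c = -44/15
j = 7/6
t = -10/3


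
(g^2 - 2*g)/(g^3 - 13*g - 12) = g*(2 - g)/(-g^3 + 13*g + 12)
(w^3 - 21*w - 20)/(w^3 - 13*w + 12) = (w^3 - 21*w - 20)/(w^3 - 13*w + 12)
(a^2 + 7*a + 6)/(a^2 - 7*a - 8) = (a + 6)/(a - 8)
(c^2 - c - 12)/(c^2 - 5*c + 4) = (c + 3)/(c - 1)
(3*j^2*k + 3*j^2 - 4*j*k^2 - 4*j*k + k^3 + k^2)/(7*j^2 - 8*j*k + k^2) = (3*j*k + 3*j - k^2 - k)/(7*j - k)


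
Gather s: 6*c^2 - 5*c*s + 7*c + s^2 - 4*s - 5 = 6*c^2 + 7*c + s^2 + s*(-5*c - 4) - 5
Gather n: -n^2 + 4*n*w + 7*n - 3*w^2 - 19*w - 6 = -n^2 + n*(4*w + 7) - 3*w^2 - 19*w - 6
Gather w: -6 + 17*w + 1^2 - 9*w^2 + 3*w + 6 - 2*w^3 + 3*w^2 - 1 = -2*w^3 - 6*w^2 + 20*w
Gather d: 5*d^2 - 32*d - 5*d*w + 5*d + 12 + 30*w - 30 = 5*d^2 + d*(-5*w - 27) + 30*w - 18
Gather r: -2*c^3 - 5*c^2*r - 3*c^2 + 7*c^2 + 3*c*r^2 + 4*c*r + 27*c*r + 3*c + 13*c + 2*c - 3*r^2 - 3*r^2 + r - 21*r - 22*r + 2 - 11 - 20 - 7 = -2*c^3 + 4*c^2 + 18*c + r^2*(3*c - 6) + r*(-5*c^2 + 31*c - 42) - 36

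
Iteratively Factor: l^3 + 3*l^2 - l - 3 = (l - 1)*(l^2 + 4*l + 3) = (l - 1)*(l + 3)*(l + 1)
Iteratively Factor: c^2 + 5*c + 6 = (c + 2)*(c + 3)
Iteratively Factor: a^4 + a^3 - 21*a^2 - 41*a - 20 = (a + 1)*(a^3 - 21*a - 20) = (a - 5)*(a + 1)*(a^2 + 5*a + 4) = (a - 5)*(a + 1)*(a + 4)*(a + 1)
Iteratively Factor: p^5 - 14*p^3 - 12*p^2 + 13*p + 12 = (p - 1)*(p^4 + p^3 - 13*p^2 - 25*p - 12) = (p - 1)*(p + 3)*(p^3 - 2*p^2 - 7*p - 4) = (p - 1)*(p + 1)*(p + 3)*(p^2 - 3*p - 4) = (p - 4)*(p - 1)*(p + 1)*(p + 3)*(p + 1)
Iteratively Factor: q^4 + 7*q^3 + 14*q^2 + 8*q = (q + 1)*(q^3 + 6*q^2 + 8*q) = (q + 1)*(q + 2)*(q^2 + 4*q) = (q + 1)*(q + 2)*(q + 4)*(q)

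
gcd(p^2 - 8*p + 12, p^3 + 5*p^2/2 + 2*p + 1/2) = 1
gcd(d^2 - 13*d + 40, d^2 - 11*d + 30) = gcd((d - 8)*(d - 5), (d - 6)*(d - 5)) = d - 5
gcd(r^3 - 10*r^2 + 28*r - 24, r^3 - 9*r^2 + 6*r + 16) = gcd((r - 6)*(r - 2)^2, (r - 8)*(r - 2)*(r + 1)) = r - 2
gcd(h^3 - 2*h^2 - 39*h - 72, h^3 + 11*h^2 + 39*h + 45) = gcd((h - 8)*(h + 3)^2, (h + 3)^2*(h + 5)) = h^2 + 6*h + 9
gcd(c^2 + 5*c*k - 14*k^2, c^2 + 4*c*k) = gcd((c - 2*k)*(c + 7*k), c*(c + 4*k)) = 1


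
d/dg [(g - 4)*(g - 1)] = 2*g - 5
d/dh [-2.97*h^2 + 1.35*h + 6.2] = 1.35 - 5.94*h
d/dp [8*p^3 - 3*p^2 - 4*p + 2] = 24*p^2 - 6*p - 4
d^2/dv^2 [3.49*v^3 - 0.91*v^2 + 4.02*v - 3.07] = 20.94*v - 1.82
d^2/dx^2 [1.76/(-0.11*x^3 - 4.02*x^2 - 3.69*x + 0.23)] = ((1.1616*x + 14.1504)*(0.11*x^3 + 4.02*x^2 + 3.69*x - 0.23) - 1.76*(0.33*x^2 + 8.04*x + 3.69)*(0.66*x^2 + 16.08*x + 7.38))/(0.11*x^3 + 4.02*x^2 + 3.69*x - 0.23)^3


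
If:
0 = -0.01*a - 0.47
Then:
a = -47.00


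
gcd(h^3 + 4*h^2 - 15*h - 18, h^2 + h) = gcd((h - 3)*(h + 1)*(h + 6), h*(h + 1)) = h + 1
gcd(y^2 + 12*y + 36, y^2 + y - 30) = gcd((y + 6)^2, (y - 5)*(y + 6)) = y + 6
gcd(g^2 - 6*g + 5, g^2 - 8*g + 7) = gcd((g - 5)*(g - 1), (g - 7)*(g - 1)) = g - 1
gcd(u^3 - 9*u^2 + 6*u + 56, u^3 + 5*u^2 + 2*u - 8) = u + 2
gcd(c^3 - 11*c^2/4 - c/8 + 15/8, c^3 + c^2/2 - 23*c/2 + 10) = c^2 - 7*c/2 + 5/2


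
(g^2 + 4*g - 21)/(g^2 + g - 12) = (g + 7)/(g + 4)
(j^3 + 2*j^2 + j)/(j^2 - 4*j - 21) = j*(j^2 + 2*j + 1)/(j^2 - 4*j - 21)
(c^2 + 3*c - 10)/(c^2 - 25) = (c - 2)/(c - 5)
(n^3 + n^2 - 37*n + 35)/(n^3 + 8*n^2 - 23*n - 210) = (n - 1)/(n + 6)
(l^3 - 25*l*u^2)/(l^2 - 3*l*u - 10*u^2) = l*(l + 5*u)/(l + 2*u)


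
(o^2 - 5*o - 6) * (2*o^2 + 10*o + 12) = 2*o^4 - 50*o^2 - 120*o - 72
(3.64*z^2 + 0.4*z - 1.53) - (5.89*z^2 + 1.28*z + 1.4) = -2.25*z^2 - 0.88*z - 2.93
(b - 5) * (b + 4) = b^2 - b - 20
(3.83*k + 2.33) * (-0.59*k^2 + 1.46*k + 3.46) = -2.2597*k^3 + 4.2171*k^2 + 16.6536*k + 8.0618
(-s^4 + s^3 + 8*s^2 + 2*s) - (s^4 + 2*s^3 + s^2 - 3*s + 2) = -2*s^4 - s^3 + 7*s^2 + 5*s - 2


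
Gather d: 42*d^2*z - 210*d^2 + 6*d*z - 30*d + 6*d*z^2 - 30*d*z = d^2*(42*z - 210) + d*(6*z^2 - 24*z - 30)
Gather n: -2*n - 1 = -2*n - 1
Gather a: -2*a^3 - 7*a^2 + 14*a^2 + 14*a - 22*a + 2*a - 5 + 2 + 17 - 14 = -2*a^3 + 7*a^2 - 6*a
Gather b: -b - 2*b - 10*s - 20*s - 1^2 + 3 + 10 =-3*b - 30*s + 12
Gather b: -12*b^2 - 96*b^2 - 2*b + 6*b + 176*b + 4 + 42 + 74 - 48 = -108*b^2 + 180*b + 72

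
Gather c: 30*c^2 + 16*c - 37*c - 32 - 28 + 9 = 30*c^2 - 21*c - 51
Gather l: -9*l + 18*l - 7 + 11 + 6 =9*l + 10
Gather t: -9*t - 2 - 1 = -9*t - 3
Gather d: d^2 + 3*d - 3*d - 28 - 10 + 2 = d^2 - 36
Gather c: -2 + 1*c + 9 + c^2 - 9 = c^2 + c - 2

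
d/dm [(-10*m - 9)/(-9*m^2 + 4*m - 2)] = 2*(-45*m^2 - 81*m + 28)/(81*m^4 - 72*m^3 + 52*m^2 - 16*m + 4)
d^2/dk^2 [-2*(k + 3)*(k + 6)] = -4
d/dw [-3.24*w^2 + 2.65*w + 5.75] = 2.65 - 6.48*w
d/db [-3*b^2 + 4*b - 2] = 4 - 6*b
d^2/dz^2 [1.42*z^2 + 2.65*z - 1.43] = 2.84000000000000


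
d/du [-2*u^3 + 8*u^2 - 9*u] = -6*u^2 + 16*u - 9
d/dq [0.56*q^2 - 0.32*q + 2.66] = 1.12*q - 0.32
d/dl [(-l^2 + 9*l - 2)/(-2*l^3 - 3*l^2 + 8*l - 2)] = (-2*l^4 + 36*l^3 + 7*l^2 - 8*l - 2)/(4*l^6 + 12*l^5 - 23*l^4 - 40*l^3 + 76*l^2 - 32*l + 4)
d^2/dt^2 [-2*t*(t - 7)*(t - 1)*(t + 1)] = -24*t^2 + 84*t + 4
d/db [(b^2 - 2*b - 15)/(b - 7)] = (b^2 - 14*b + 29)/(b^2 - 14*b + 49)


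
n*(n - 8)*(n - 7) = n^3 - 15*n^2 + 56*n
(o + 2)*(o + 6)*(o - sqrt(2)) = o^3 - sqrt(2)*o^2 + 8*o^2 - 8*sqrt(2)*o + 12*o - 12*sqrt(2)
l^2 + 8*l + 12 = (l + 2)*(l + 6)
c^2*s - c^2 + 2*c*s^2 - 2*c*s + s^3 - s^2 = (c + s)^2*(s - 1)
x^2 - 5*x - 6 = (x - 6)*(x + 1)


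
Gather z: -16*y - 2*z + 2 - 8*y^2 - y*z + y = -8*y^2 - 15*y + z*(-y - 2) + 2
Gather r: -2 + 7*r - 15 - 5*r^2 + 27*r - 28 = -5*r^2 + 34*r - 45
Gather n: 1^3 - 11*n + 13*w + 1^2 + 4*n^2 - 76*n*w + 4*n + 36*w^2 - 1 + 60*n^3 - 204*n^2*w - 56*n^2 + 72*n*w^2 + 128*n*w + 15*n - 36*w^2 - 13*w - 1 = 60*n^3 + n^2*(-204*w - 52) + n*(72*w^2 + 52*w + 8)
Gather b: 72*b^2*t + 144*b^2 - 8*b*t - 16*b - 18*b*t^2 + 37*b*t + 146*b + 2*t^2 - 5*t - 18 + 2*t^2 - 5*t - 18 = b^2*(72*t + 144) + b*(-18*t^2 + 29*t + 130) + 4*t^2 - 10*t - 36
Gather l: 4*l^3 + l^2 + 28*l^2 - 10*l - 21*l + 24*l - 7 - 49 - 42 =4*l^3 + 29*l^2 - 7*l - 98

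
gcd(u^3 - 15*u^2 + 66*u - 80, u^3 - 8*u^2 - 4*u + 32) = u^2 - 10*u + 16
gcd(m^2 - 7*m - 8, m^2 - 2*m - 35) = 1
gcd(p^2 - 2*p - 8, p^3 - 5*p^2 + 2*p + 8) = p - 4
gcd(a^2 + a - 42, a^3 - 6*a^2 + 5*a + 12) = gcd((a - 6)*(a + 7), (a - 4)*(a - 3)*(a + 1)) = 1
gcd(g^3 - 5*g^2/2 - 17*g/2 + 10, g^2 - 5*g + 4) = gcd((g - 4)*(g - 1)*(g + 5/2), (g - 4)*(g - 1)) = g^2 - 5*g + 4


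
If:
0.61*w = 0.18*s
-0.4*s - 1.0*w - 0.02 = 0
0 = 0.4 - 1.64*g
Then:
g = 0.24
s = -0.03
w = -0.01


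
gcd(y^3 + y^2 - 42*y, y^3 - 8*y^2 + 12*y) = y^2 - 6*y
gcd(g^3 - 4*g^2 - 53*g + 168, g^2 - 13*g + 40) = g - 8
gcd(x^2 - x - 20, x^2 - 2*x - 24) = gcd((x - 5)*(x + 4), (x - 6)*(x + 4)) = x + 4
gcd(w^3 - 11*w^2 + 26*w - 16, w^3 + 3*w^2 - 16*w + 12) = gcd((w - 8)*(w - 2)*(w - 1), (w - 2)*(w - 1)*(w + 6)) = w^2 - 3*w + 2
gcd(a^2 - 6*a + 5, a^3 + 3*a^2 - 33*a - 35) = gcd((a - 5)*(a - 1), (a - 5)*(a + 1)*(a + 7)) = a - 5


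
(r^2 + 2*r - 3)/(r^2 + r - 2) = (r + 3)/(r + 2)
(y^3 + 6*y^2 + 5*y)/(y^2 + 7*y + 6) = y*(y + 5)/(y + 6)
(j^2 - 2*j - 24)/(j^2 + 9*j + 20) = (j - 6)/(j + 5)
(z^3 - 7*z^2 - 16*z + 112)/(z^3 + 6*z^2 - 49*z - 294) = (z^2 - 16)/(z^2 + 13*z + 42)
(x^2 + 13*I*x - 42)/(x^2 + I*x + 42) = (x + 6*I)/(x - 6*I)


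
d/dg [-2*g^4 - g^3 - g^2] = g*(-8*g^2 - 3*g - 2)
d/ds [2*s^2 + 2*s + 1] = 4*s + 2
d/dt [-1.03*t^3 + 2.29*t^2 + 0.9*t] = -3.09*t^2 + 4.58*t + 0.9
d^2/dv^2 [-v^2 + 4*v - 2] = -2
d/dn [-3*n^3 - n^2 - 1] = n*(-9*n - 2)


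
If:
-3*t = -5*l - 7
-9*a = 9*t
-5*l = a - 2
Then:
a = -9/2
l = 13/10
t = 9/2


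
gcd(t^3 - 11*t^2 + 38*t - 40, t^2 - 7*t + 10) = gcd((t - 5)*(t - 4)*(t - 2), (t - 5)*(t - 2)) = t^2 - 7*t + 10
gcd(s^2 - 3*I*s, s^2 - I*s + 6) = s - 3*I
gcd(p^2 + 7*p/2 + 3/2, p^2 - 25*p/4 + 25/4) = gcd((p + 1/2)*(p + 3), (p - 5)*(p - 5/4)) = 1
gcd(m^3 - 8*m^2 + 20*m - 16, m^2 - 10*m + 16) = m - 2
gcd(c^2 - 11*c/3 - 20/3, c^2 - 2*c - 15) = c - 5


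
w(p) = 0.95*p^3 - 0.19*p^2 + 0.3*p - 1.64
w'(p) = 2.85*p^2 - 0.38*p + 0.3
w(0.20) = -1.58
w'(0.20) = 0.34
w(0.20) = -1.58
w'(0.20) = 0.34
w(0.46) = -1.45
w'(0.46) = 0.73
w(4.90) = 107.03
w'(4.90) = 66.87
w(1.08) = -0.34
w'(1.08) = 3.21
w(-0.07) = -1.66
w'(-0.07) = 0.34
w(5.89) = 187.66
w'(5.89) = 96.93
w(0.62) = -1.30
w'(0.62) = 1.16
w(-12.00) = -1674.20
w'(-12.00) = 415.26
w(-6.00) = -215.48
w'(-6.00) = 105.18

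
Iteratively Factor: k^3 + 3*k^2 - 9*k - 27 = (k - 3)*(k^2 + 6*k + 9) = (k - 3)*(k + 3)*(k + 3)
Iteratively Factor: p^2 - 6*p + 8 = (p - 4)*(p - 2)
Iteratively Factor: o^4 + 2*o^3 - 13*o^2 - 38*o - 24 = (o + 1)*(o^3 + o^2 - 14*o - 24) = (o + 1)*(o + 2)*(o^2 - o - 12) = (o - 4)*(o + 1)*(o + 2)*(o + 3)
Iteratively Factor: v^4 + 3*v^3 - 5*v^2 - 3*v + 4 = (v - 1)*(v^3 + 4*v^2 - v - 4) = (v - 1)^2*(v^2 + 5*v + 4) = (v - 1)^2*(v + 4)*(v + 1)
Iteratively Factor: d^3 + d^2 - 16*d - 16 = (d - 4)*(d^2 + 5*d + 4) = (d - 4)*(d + 4)*(d + 1)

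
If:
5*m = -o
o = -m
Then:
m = 0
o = 0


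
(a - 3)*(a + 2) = a^2 - a - 6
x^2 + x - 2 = (x - 1)*(x + 2)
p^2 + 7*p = p*(p + 7)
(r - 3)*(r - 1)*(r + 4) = r^3 - 13*r + 12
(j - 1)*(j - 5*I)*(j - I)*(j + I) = j^4 - j^3 - 5*I*j^3 + j^2 + 5*I*j^2 - j - 5*I*j + 5*I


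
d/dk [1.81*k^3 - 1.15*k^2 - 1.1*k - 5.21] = 5.43*k^2 - 2.3*k - 1.1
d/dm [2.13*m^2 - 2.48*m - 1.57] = 4.26*m - 2.48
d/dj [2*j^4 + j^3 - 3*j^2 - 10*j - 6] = 8*j^3 + 3*j^2 - 6*j - 10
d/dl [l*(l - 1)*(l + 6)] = 3*l^2 + 10*l - 6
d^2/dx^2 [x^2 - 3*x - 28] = 2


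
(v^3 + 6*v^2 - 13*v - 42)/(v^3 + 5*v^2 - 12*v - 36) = (v + 7)/(v + 6)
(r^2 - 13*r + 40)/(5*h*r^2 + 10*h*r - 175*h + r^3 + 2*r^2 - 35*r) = (r - 8)/(5*h*r + 35*h + r^2 + 7*r)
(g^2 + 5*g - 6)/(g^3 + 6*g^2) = (g - 1)/g^2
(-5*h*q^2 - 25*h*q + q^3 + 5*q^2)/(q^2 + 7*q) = (-5*h*q - 25*h + q^2 + 5*q)/(q + 7)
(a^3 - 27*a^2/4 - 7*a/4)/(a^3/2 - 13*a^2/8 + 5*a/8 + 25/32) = 8*a*(4*a^2 - 27*a - 7)/(16*a^3 - 52*a^2 + 20*a + 25)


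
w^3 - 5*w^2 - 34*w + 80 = (w - 8)*(w - 2)*(w + 5)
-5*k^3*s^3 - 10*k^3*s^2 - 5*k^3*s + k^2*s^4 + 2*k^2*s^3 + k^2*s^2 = s*(-5*k + s)*(k*s + k)^2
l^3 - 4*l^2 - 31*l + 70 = (l - 7)*(l - 2)*(l + 5)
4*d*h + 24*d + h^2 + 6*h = (4*d + h)*(h + 6)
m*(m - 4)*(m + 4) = m^3 - 16*m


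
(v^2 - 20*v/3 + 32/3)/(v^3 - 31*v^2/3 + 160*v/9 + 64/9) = 3*(v - 4)/(3*v^2 - 23*v - 8)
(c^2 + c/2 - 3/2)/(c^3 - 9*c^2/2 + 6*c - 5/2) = (2*c + 3)/(2*c^2 - 7*c + 5)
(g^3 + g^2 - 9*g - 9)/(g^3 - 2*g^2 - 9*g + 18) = (g + 1)/(g - 2)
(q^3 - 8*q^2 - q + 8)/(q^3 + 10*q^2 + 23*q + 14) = (q^2 - 9*q + 8)/(q^2 + 9*q + 14)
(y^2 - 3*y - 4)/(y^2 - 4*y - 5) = (y - 4)/(y - 5)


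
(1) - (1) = 0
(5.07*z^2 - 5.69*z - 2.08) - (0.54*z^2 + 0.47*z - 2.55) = 4.53*z^2 - 6.16*z + 0.47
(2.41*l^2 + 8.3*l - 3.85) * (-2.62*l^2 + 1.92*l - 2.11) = -6.3142*l^4 - 17.1188*l^3 + 20.9379*l^2 - 24.905*l + 8.1235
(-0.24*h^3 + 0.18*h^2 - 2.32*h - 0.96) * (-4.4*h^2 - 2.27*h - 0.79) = 1.056*h^5 - 0.2472*h^4 + 9.989*h^3 + 9.3482*h^2 + 4.012*h + 0.7584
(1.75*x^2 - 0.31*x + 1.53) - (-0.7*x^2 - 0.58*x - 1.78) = 2.45*x^2 + 0.27*x + 3.31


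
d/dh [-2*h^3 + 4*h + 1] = 4 - 6*h^2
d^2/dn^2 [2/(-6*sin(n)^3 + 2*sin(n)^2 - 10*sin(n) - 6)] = (81*sin(n)^6 - 33*sin(n)^5 - 74*sin(n)^4 - 48*sin(n)^3 - 59*sin(n)^2 + 69*sin(n) - 56)/(3*sin(n)^3 - sin(n)^2 + 5*sin(n) + 3)^3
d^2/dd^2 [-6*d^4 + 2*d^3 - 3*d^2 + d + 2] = -72*d^2 + 12*d - 6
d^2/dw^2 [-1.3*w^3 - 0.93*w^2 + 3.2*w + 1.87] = -7.8*w - 1.86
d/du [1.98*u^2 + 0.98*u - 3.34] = 3.96*u + 0.98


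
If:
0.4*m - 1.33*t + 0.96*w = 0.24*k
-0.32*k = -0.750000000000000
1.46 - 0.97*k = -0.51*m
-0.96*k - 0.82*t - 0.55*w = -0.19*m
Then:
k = 2.34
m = 1.59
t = -1.20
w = -1.75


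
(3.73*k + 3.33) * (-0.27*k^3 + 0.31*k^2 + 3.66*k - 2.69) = -1.0071*k^4 + 0.2572*k^3 + 14.6841*k^2 + 2.1541*k - 8.9577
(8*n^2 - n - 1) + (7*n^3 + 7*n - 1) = 7*n^3 + 8*n^2 + 6*n - 2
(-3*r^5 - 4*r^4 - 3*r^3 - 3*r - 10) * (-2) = 6*r^5 + 8*r^4 + 6*r^3 + 6*r + 20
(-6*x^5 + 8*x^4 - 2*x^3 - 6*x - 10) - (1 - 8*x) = -6*x^5 + 8*x^4 - 2*x^3 + 2*x - 11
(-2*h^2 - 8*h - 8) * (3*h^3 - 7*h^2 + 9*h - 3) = -6*h^5 - 10*h^4 + 14*h^3 - 10*h^2 - 48*h + 24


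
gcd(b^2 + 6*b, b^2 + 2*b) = b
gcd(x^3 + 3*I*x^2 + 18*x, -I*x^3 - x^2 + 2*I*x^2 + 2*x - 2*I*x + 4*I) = 1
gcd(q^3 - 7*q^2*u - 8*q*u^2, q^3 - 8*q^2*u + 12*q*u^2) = q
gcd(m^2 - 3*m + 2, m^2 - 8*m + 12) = m - 2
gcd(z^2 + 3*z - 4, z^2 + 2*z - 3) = z - 1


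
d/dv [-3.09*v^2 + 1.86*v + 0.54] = 1.86 - 6.18*v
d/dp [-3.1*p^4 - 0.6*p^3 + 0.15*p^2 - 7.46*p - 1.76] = -12.4*p^3 - 1.8*p^2 + 0.3*p - 7.46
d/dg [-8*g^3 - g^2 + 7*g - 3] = -24*g^2 - 2*g + 7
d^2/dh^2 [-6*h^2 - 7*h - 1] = -12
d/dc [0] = 0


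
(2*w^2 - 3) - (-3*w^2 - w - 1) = 5*w^2 + w - 2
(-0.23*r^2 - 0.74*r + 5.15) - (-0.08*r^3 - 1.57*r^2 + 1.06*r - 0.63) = 0.08*r^3 + 1.34*r^2 - 1.8*r + 5.78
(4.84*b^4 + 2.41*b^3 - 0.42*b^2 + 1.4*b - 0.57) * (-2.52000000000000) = -12.1968*b^4 - 6.0732*b^3 + 1.0584*b^2 - 3.528*b + 1.4364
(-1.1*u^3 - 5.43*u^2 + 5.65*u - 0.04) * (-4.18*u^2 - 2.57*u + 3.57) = 4.598*u^5 + 25.5244*u^4 - 13.5889*u^3 - 33.7384*u^2 + 20.2733*u - 0.1428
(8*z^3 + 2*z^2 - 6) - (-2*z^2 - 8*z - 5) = 8*z^3 + 4*z^2 + 8*z - 1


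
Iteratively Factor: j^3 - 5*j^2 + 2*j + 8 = (j - 4)*(j^2 - j - 2) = (j - 4)*(j + 1)*(j - 2)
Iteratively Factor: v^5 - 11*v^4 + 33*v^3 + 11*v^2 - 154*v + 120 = (v - 4)*(v^4 - 7*v^3 + 5*v^2 + 31*v - 30) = (v - 4)*(v + 2)*(v^3 - 9*v^2 + 23*v - 15) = (v - 5)*(v - 4)*(v + 2)*(v^2 - 4*v + 3) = (v - 5)*(v - 4)*(v - 1)*(v + 2)*(v - 3)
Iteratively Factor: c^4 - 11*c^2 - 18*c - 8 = (c - 4)*(c^3 + 4*c^2 + 5*c + 2) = (c - 4)*(c + 1)*(c^2 + 3*c + 2) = (c - 4)*(c + 1)*(c + 2)*(c + 1)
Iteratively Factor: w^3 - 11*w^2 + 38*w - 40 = (w - 5)*(w^2 - 6*w + 8) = (w - 5)*(w - 4)*(w - 2)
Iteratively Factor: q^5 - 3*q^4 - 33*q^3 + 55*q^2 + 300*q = (q - 5)*(q^4 + 2*q^3 - 23*q^2 - 60*q) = (q - 5)*(q + 4)*(q^3 - 2*q^2 - 15*q) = q*(q - 5)*(q + 4)*(q^2 - 2*q - 15) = q*(q - 5)*(q + 3)*(q + 4)*(q - 5)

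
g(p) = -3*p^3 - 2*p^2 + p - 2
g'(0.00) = 1.00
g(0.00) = -2.00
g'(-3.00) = -68.00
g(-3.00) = 58.00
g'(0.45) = -2.62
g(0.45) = -2.23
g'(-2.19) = -33.40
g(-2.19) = 17.73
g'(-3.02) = -69.00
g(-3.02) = 59.37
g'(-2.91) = -63.57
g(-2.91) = 52.08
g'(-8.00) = -543.00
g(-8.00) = 1398.00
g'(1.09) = -14.05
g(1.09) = -7.17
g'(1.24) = -17.80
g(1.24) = -9.56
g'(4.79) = -224.66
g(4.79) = -372.80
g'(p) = -9*p^2 - 4*p + 1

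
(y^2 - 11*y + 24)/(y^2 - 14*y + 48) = (y - 3)/(y - 6)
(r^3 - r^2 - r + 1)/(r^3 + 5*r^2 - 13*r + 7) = (r + 1)/(r + 7)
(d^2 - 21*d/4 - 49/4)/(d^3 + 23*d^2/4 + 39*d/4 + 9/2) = (4*d^2 - 21*d - 49)/(4*d^3 + 23*d^2 + 39*d + 18)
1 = 1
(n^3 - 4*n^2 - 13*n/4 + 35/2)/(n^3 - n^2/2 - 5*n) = (n - 7/2)/n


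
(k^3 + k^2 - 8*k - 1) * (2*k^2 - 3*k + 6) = 2*k^5 - k^4 - 13*k^3 + 28*k^2 - 45*k - 6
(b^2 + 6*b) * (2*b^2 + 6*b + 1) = 2*b^4 + 18*b^3 + 37*b^2 + 6*b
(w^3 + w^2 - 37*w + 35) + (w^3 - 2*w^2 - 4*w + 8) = 2*w^3 - w^2 - 41*w + 43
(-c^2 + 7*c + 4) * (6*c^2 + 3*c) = -6*c^4 + 39*c^3 + 45*c^2 + 12*c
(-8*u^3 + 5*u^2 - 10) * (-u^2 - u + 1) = 8*u^5 + 3*u^4 - 13*u^3 + 15*u^2 + 10*u - 10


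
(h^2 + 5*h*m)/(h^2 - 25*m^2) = h/(h - 5*m)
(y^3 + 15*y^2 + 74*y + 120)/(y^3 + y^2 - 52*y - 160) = (y + 6)/(y - 8)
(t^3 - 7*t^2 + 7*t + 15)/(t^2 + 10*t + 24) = (t^3 - 7*t^2 + 7*t + 15)/(t^2 + 10*t + 24)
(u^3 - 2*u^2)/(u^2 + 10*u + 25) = u^2*(u - 2)/(u^2 + 10*u + 25)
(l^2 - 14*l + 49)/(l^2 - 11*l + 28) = (l - 7)/(l - 4)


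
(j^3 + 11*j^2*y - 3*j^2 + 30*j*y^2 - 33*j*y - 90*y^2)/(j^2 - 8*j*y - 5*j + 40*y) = (j^3 + 11*j^2*y - 3*j^2 + 30*j*y^2 - 33*j*y - 90*y^2)/(j^2 - 8*j*y - 5*j + 40*y)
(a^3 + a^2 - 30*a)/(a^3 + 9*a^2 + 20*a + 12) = a*(a - 5)/(a^2 + 3*a + 2)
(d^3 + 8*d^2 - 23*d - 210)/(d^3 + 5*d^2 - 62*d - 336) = (d - 5)/(d - 8)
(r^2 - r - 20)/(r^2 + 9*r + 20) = (r - 5)/(r + 5)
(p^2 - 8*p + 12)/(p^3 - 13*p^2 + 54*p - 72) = (p - 2)/(p^2 - 7*p + 12)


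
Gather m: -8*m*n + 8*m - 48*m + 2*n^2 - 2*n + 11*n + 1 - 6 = m*(-8*n - 40) + 2*n^2 + 9*n - 5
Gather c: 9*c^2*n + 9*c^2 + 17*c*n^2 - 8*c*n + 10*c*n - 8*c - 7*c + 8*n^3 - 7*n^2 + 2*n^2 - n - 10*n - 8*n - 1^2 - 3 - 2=c^2*(9*n + 9) + c*(17*n^2 + 2*n - 15) + 8*n^3 - 5*n^2 - 19*n - 6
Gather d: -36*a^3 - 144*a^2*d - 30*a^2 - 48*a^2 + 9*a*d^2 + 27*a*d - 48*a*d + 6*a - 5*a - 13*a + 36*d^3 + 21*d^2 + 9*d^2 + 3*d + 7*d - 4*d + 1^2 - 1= -36*a^3 - 78*a^2 - 12*a + 36*d^3 + d^2*(9*a + 30) + d*(-144*a^2 - 21*a + 6)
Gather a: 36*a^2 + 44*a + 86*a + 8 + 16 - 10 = 36*a^2 + 130*a + 14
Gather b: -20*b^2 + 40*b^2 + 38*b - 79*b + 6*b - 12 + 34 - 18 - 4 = 20*b^2 - 35*b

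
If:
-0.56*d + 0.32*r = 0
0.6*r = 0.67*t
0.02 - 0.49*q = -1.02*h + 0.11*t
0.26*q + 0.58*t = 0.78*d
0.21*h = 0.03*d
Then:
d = -0.09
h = -0.01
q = 0.05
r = -0.16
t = -0.14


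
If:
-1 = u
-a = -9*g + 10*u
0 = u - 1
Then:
No Solution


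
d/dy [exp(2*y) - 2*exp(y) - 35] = 2*(exp(y) - 1)*exp(y)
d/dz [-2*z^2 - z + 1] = -4*z - 1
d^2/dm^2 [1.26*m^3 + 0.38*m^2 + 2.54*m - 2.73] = 7.56*m + 0.76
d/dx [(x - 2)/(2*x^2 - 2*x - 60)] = (x^2 - x - (x - 2)*(2*x - 1) - 30)/(2*(-x^2 + x + 30)^2)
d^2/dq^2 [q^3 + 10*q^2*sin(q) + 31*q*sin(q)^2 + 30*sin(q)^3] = -10*q^2*sin(q) + 40*q*cos(q) + 62*q*cos(2*q) + 6*q - 5*sin(q)/2 + 62*sin(2*q) + 135*sin(3*q)/2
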